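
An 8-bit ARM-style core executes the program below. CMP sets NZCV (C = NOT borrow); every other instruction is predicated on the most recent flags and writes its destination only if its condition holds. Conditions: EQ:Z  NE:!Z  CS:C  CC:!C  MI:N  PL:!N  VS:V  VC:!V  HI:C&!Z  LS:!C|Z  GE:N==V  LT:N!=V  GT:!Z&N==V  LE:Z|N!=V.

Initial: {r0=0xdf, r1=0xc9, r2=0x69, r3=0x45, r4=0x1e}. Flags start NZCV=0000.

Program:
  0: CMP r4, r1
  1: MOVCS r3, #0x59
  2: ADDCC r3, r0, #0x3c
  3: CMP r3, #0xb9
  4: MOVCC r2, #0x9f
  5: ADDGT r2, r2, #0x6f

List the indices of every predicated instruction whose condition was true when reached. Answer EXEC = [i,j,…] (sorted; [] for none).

[0] flags=0000 → (cmp)
[1] flags=0000 CS?F → skip
[2] flags=0000 CC?T → r3=0x1b
[3] flags=0000 → (cmp)
[4] flags=0000 CC?T → r2=0x9f
[5] flags=0000 GT?T → r2=0x0e

EXEC = [2,4,5]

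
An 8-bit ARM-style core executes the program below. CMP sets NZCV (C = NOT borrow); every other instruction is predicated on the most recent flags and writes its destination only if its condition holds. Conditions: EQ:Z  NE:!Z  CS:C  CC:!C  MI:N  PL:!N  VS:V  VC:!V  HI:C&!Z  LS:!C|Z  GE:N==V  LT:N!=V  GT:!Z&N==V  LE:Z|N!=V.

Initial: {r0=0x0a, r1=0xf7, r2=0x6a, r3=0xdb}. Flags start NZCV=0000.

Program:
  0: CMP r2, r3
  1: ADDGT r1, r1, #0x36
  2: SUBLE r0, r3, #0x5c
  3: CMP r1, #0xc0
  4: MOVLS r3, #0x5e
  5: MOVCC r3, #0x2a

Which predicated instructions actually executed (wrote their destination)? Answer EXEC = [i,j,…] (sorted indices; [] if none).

EXEC = [1,4,5]

0: ✓ CMP  NZCV=1001
1: ✓ ADDGT  r1←0x2d
2: · SUBLE
3: ✓ CMP  NZCV=0000
4: ✓ MOVLS  r3←0x5e
5: ✓ MOVCC  r3←0x2a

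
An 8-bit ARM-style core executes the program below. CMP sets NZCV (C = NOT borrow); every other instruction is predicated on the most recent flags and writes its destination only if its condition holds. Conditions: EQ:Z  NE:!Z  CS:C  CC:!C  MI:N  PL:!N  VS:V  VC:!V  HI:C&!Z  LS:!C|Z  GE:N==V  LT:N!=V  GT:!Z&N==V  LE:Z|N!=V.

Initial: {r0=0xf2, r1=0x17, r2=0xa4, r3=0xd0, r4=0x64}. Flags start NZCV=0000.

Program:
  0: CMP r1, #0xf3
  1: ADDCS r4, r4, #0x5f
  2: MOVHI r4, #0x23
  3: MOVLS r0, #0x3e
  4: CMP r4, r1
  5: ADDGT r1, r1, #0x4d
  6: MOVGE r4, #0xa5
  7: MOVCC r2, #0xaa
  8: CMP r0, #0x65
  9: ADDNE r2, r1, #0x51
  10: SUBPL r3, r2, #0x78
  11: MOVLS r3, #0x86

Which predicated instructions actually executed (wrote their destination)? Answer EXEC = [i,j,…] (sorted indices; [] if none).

[0] flags=0000 → (cmp)
[1] flags=0000 CS?F → skip
[2] flags=0000 HI?F → skip
[3] flags=0000 LS?T → r0=0x3e
[4] flags=0010 → (cmp)
[5] flags=0010 GT?T → r1=0x64
[6] flags=0010 GE?T → r4=0xa5
[7] flags=0010 CC?F → skip
[8] flags=1000 → (cmp)
[9] flags=1000 NE?T → r2=0xb5
[10] flags=1000 PL?F → skip
[11] flags=1000 LS?T → r3=0x86

EXEC = [3,5,6,9,11]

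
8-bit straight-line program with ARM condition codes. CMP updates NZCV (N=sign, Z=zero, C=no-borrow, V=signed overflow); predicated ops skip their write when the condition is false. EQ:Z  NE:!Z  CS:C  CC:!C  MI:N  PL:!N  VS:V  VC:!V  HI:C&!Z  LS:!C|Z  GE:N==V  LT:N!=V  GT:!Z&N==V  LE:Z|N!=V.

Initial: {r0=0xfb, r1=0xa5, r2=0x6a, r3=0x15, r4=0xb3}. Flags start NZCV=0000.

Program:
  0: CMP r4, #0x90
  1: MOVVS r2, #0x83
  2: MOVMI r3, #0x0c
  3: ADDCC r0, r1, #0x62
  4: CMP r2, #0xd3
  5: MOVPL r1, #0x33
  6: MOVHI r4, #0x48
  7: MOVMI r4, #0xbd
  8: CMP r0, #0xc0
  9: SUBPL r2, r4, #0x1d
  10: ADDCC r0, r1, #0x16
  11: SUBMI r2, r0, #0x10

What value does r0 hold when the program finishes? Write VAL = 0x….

[0] flags=0010 → (cmp)
[1] flags=0010 VS?F → skip
[2] flags=0010 MI?F → skip
[3] flags=0010 CC?F → skip
[4] flags=1001 → (cmp)
[5] flags=1001 PL?F → skip
[6] flags=1001 HI?F → skip
[7] flags=1001 MI?T → r4=0xbd
[8] flags=0010 → (cmp)
[9] flags=0010 PL?T → r2=0xa0
[10] flags=0010 CC?F → skip
[11] flags=0010 MI?F → skip

VAL = 0xfb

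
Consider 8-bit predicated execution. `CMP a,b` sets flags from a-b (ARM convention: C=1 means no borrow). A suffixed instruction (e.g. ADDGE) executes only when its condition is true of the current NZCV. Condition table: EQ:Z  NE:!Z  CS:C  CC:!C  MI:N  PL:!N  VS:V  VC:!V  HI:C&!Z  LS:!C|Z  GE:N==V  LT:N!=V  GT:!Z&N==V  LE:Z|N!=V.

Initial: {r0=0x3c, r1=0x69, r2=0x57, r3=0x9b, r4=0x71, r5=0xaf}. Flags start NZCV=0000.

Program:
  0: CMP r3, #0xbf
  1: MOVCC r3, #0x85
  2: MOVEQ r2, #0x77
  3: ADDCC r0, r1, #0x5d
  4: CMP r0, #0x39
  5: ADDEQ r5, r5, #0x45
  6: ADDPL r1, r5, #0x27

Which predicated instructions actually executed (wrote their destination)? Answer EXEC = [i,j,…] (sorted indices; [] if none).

[0] flags=1000 → (cmp)
[1] flags=1000 CC?T → r3=0x85
[2] flags=1000 EQ?F → skip
[3] flags=1000 CC?T → r0=0xc6
[4] flags=1010 → (cmp)
[5] flags=1010 EQ?F → skip
[6] flags=1010 PL?F → skip

EXEC = [1,3]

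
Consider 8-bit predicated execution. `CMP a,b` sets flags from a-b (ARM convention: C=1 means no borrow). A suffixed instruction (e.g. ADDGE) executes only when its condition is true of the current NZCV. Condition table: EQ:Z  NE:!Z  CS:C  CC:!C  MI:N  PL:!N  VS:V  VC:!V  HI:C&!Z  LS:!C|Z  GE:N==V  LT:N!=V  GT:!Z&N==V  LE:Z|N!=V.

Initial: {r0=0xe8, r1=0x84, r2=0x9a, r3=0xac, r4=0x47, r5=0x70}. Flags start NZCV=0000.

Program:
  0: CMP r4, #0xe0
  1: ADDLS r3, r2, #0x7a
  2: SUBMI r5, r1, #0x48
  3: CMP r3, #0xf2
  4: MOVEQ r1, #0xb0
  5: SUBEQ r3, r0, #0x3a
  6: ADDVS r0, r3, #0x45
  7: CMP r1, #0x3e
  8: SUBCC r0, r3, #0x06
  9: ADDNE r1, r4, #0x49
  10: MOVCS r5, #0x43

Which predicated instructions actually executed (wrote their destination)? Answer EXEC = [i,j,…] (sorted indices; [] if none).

EXEC = [1,9,10]

[0] flags=0000 → (cmp)
[1] flags=0000 LS?T → r3=0x14
[2] flags=0000 MI?F → skip
[3] flags=0000 → (cmp)
[4] flags=0000 EQ?F → skip
[5] flags=0000 EQ?F → skip
[6] flags=0000 VS?F → skip
[7] flags=0011 → (cmp)
[8] flags=0011 CC?F → skip
[9] flags=0011 NE?T → r1=0x90
[10] flags=0011 CS?T → r5=0x43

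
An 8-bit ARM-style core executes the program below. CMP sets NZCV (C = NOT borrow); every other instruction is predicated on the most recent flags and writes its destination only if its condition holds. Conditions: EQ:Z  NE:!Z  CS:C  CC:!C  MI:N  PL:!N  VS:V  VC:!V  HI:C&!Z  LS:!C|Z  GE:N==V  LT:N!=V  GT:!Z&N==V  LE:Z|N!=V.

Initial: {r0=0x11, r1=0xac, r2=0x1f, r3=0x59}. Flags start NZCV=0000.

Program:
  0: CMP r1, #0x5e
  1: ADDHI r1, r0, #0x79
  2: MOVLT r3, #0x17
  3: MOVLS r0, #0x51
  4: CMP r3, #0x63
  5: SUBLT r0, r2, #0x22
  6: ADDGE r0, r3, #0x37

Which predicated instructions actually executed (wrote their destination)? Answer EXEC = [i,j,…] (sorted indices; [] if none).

EXEC = [1,2,5]

[0] flags=0011 → (cmp)
[1] flags=0011 HI?T → r1=0x8a
[2] flags=0011 LT?T → r3=0x17
[3] flags=0011 LS?F → skip
[4] flags=1000 → (cmp)
[5] flags=1000 LT?T → r0=0xfd
[6] flags=1000 GE?F → skip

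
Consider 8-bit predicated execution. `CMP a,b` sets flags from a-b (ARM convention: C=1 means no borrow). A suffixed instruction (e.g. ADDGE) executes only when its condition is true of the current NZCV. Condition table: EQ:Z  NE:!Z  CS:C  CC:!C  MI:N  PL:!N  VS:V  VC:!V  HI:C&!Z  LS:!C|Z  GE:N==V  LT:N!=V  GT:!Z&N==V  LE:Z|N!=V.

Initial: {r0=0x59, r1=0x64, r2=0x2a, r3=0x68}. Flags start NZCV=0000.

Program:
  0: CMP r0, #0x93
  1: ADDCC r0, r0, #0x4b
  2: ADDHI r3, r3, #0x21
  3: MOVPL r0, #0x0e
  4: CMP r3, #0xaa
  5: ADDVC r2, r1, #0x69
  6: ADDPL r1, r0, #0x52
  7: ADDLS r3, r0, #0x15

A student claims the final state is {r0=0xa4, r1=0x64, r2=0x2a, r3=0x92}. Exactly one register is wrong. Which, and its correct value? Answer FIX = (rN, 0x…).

0: ✓ CMP  NZCV=1001
1: ✓ ADDCC  r0←0xa4
2: · ADDHI
3: · MOVPL
4: ✓ CMP  NZCV=1001
5: · ADDVC
6: · ADDPL
7: ✓ ADDLS  r3←0xb9

FIX = (r3, 0xb9)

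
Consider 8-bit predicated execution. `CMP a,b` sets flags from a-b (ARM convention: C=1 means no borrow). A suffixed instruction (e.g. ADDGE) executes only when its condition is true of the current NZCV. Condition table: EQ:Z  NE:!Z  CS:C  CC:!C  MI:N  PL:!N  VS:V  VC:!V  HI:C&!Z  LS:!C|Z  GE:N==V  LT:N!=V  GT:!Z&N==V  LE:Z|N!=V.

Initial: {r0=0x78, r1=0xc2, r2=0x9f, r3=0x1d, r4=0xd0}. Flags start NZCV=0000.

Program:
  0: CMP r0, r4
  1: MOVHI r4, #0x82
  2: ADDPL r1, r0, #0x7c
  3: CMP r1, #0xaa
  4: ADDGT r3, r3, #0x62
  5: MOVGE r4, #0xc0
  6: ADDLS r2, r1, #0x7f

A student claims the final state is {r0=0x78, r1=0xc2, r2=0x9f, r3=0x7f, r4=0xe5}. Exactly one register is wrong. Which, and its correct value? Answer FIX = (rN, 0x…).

FIX = (r4, 0xc0)

[0] flags=1001 → (cmp)
[1] flags=1001 HI?F → skip
[2] flags=1001 PL?F → skip
[3] flags=0010 → (cmp)
[4] flags=0010 GT?T → r3=0x7f
[5] flags=0010 GE?T → r4=0xc0
[6] flags=0010 LS?F → skip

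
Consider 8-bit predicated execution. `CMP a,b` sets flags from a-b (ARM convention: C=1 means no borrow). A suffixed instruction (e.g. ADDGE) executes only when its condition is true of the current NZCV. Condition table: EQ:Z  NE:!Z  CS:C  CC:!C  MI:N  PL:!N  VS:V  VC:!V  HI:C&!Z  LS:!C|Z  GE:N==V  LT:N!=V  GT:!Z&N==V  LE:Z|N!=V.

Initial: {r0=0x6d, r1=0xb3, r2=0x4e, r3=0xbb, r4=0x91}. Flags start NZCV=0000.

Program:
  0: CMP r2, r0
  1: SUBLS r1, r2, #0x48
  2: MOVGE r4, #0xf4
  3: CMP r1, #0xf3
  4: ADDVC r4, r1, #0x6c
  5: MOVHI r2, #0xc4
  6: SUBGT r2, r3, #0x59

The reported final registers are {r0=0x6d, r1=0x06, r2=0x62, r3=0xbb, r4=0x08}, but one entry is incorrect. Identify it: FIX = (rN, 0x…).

[0] flags=1000 → (cmp)
[1] flags=1000 LS?T → r1=0x06
[2] flags=1000 GE?F → skip
[3] flags=0000 → (cmp)
[4] flags=0000 VC?T → r4=0x72
[5] flags=0000 HI?F → skip
[6] flags=0000 GT?T → r2=0x62

FIX = (r4, 0x72)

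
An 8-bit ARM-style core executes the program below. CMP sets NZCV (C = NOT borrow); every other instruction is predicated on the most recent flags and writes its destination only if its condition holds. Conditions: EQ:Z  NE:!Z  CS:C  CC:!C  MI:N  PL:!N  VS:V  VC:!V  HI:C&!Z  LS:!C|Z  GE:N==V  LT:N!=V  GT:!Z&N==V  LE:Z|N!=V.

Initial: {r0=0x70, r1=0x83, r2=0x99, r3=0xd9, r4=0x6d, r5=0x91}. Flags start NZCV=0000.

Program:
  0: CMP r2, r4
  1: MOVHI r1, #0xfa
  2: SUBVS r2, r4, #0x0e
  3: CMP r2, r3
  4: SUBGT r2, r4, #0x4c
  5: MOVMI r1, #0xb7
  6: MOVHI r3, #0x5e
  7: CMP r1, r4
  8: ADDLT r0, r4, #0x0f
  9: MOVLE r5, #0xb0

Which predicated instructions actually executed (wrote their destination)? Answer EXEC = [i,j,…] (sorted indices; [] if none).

0: ✓ CMP  NZCV=0011
1: ✓ MOVHI  r1←0xfa
2: ✓ SUBVS  r2←0x5f
3: ✓ CMP  NZCV=1001
4: ✓ SUBGT  r2←0x21
5: ✓ MOVMI  r1←0xb7
6: · MOVHI
7: ✓ CMP  NZCV=0011
8: ✓ ADDLT  r0←0x7c
9: ✓ MOVLE  r5←0xb0

EXEC = [1,2,4,5,8,9]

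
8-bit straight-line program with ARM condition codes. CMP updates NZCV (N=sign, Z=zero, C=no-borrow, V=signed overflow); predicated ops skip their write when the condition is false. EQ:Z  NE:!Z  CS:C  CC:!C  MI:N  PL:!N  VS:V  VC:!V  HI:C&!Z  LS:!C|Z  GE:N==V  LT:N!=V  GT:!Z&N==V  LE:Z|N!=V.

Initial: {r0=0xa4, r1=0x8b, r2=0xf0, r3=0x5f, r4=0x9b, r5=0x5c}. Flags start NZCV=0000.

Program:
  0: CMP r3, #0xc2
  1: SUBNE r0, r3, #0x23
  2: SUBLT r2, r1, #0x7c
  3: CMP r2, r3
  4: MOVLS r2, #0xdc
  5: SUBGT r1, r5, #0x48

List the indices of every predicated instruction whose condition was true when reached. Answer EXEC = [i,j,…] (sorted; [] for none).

EXEC = [1]

0: ✓ CMP  NZCV=1001
1: ✓ SUBNE  r0←0x3c
2: · SUBLT
3: ✓ CMP  NZCV=1010
4: · MOVLS
5: · SUBGT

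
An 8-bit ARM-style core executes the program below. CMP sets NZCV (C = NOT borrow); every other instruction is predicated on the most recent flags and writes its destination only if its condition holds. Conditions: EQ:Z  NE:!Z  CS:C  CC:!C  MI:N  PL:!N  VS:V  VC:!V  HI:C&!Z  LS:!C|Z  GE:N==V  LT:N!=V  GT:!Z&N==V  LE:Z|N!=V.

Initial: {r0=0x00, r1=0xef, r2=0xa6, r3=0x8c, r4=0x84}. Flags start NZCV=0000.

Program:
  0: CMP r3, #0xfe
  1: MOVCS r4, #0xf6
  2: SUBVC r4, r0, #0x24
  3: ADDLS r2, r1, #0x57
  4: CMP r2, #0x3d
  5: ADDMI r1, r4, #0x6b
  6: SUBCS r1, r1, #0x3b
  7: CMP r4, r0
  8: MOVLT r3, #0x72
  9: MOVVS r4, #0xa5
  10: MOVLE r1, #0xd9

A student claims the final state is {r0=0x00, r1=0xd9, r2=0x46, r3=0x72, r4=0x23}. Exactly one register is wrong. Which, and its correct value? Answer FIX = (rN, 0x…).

FIX = (r4, 0xdc)

0: ✓ CMP  NZCV=1000
1: · MOVCS
2: ✓ SUBVC  r4←0xdc
3: ✓ ADDLS  r2←0x46
4: ✓ CMP  NZCV=0010
5: · ADDMI
6: ✓ SUBCS  r1←0xb4
7: ✓ CMP  NZCV=1010
8: ✓ MOVLT  r3←0x72
9: · MOVVS
10: ✓ MOVLE  r1←0xd9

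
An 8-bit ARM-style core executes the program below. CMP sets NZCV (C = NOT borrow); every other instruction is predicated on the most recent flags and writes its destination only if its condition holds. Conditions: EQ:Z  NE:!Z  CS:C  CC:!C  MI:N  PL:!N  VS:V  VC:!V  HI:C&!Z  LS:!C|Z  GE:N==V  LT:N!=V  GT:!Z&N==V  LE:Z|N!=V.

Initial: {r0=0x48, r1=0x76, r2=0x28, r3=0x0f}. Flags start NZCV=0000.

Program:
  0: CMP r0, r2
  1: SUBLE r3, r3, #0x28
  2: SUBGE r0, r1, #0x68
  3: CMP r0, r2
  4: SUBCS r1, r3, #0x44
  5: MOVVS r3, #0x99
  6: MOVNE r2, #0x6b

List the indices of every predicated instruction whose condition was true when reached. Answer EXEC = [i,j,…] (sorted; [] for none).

0: ✓ CMP  NZCV=0010
1: · SUBLE
2: ✓ SUBGE  r0←0x0e
3: ✓ CMP  NZCV=1000
4: · SUBCS
5: · MOVVS
6: ✓ MOVNE  r2←0x6b

EXEC = [2,6]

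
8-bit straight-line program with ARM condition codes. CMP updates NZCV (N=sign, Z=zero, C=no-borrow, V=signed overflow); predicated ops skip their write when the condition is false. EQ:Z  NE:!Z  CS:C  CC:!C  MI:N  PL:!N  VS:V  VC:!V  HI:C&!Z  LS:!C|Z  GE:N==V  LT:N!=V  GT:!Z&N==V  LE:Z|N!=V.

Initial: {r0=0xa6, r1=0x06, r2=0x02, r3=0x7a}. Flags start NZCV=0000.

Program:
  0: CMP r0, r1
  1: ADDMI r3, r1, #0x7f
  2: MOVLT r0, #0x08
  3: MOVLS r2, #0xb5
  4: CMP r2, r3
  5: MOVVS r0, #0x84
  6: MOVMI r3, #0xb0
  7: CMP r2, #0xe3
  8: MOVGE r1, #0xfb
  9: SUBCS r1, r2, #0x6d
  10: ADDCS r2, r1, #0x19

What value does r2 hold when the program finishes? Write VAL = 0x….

VAL = 0x02

[0] flags=1010 → (cmp)
[1] flags=1010 MI?T → r3=0x85
[2] flags=1010 LT?T → r0=0x08
[3] flags=1010 LS?F → skip
[4] flags=0000 → (cmp)
[5] flags=0000 VS?F → skip
[6] flags=0000 MI?F → skip
[7] flags=0000 → (cmp)
[8] flags=0000 GE?T → r1=0xfb
[9] flags=0000 CS?F → skip
[10] flags=0000 CS?F → skip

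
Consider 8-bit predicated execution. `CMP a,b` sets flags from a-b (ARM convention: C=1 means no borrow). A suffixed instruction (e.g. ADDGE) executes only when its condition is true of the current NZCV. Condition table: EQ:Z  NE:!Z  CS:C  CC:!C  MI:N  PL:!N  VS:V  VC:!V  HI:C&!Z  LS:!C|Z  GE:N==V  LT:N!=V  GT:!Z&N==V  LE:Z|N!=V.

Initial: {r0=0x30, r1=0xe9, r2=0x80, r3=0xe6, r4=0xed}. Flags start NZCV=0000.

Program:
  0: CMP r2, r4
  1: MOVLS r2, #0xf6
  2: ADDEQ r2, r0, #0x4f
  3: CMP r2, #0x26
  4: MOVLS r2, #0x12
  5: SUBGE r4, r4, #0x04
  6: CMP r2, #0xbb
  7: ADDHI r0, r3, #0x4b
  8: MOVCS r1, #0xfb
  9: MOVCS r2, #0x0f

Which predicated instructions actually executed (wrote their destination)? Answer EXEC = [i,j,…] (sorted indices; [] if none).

EXEC = [1,7,8,9]

0: ✓ CMP  NZCV=1000
1: ✓ MOVLS  r2←0xf6
2: · ADDEQ
3: ✓ CMP  NZCV=1010
4: · MOVLS
5: · SUBGE
6: ✓ CMP  NZCV=0010
7: ✓ ADDHI  r0←0x31
8: ✓ MOVCS  r1←0xfb
9: ✓ MOVCS  r2←0x0f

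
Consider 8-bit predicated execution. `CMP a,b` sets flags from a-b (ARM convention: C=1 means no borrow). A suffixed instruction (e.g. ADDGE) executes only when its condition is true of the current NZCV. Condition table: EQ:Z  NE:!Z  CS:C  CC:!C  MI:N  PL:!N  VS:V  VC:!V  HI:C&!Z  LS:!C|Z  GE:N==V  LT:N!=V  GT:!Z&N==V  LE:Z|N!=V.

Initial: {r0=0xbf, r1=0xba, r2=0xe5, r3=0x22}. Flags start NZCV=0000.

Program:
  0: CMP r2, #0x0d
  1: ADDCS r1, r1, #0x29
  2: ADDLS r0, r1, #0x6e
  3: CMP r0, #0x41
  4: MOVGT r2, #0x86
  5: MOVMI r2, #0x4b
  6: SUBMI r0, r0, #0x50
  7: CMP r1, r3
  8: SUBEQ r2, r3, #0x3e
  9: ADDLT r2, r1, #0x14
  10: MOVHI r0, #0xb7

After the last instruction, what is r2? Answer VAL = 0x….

[0] flags=1010 → (cmp)
[1] flags=1010 CS?T → r1=0xe3
[2] flags=1010 LS?F → skip
[3] flags=0011 → (cmp)
[4] flags=0011 GT?F → skip
[5] flags=0011 MI?F → skip
[6] flags=0011 MI?F → skip
[7] flags=1010 → (cmp)
[8] flags=1010 EQ?F → skip
[9] flags=1010 LT?T → r2=0xf7
[10] flags=1010 HI?T → r0=0xb7

VAL = 0xf7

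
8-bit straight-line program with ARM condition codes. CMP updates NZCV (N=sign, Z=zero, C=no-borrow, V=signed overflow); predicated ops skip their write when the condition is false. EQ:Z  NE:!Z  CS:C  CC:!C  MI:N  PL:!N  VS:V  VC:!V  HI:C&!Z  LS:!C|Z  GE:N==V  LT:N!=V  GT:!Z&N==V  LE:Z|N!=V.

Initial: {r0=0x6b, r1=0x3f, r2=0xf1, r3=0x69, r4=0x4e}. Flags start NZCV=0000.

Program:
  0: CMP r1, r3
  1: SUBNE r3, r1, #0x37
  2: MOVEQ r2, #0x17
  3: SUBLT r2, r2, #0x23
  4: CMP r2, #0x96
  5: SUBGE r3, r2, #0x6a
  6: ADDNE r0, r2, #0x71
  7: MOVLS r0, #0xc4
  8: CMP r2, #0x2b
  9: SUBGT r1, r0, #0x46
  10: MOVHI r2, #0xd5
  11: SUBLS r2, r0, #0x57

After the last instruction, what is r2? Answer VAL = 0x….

VAL = 0xd5

[0] flags=1000 → (cmp)
[1] flags=1000 NE?T → r3=0x08
[2] flags=1000 EQ?F → skip
[3] flags=1000 LT?T → r2=0xce
[4] flags=0010 → (cmp)
[5] flags=0010 GE?T → r3=0x64
[6] flags=0010 NE?T → r0=0x3f
[7] flags=0010 LS?F → skip
[8] flags=1010 → (cmp)
[9] flags=1010 GT?F → skip
[10] flags=1010 HI?T → r2=0xd5
[11] flags=1010 LS?F → skip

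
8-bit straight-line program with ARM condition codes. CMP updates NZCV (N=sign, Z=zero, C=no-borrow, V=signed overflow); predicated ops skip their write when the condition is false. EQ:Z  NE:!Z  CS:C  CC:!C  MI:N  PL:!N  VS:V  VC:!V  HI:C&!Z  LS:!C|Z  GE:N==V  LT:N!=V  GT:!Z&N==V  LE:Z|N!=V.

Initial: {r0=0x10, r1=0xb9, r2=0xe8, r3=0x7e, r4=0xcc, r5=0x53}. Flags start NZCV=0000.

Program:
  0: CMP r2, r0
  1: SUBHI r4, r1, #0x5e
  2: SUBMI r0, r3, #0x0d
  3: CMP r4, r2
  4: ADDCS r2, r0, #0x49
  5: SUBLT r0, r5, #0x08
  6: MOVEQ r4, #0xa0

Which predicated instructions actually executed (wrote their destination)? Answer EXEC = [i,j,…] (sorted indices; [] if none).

EXEC = [1,2]

0: ✓ CMP  NZCV=1010
1: ✓ SUBHI  r4←0x5b
2: ✓ SUBMI  r0←0x71
3: ✓ CMP  NZCV=0000
4: · ADDCS
5: · SUBLT
6: · MOVEQ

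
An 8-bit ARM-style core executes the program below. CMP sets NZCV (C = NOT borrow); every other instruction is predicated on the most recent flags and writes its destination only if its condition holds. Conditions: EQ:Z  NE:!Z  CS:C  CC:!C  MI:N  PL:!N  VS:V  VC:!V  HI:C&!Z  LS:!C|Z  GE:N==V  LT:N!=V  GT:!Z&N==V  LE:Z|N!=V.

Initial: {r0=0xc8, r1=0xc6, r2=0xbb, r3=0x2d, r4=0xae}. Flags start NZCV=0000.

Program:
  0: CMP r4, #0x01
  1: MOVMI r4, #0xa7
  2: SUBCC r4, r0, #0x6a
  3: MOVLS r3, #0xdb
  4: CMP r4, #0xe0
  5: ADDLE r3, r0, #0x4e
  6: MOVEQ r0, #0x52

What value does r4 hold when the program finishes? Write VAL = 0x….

0: ✓ CMP  NZCV=1010
1: ✓ MOVMI  r4←0xa7
2: · SUBCC
3: · MOVLS
4: ✓ CMP  NZCV=1000
5: ✓ ADDLE  r3←0x16
6: · MOVEQ

VAL = 0xa7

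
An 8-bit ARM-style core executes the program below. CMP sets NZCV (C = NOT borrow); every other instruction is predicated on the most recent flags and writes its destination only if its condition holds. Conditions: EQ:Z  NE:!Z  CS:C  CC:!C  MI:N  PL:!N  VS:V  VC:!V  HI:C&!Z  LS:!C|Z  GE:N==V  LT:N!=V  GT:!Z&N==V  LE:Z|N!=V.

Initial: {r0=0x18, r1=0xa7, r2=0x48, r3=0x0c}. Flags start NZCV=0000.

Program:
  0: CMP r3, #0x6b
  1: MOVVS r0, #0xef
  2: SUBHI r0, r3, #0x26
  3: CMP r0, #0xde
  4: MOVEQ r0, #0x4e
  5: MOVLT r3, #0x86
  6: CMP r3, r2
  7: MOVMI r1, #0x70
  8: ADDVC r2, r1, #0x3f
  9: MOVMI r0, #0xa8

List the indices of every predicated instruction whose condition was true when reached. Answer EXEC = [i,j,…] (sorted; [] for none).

[0] flags=1000 → (cmp)
[1] flags=1000 VS?F → skip
[2] flags=1000 HI?F → skip
[3] flags=0000 → (cmp)
[4] flags=0000 EQ?F → skip
[5] flags=0000 LT?F → skip
[6] flags=1000 → (cmp)
[7] flags=1000 MI?T → r1=0x70
[8] flags=1000 VC?T → r2=0xaf
[9] flags=1000 MI?T → r0=0xa8

EXEC = [7,8,9]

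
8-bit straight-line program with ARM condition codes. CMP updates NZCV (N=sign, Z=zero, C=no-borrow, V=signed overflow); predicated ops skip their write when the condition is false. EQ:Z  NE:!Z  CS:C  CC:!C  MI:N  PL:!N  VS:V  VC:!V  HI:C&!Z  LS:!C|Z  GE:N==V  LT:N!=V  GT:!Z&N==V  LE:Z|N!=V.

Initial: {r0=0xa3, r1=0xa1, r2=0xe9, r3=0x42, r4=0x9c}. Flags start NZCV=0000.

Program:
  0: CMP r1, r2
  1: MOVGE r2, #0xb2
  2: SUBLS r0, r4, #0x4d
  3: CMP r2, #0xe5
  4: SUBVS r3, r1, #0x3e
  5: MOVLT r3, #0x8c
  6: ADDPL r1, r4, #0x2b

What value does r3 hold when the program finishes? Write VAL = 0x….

[0] flags=1000 → (cmp)
[1] flags=1000 GE?F → skip
[2] flags=1000 LS?T → r0=0x4f
[3] flags=0010 → (cmp)
[4] flags=0010 VS?F → skip
[5] flags=0010 LT?F → skip
[6] flags=0010 PL?T → r1=0xc7

VAL = 0x42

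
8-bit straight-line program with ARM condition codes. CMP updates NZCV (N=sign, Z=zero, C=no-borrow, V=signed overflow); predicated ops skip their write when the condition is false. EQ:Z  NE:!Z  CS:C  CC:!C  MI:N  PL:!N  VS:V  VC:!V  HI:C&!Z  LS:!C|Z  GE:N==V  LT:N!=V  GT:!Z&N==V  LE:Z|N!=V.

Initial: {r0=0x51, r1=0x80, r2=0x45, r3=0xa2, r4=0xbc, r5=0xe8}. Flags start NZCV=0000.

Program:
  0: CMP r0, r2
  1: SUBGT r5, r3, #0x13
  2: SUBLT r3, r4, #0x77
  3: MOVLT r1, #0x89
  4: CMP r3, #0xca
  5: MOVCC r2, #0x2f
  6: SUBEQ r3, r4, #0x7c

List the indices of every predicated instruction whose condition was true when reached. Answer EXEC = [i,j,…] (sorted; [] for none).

0: ✓ CMP  NZCV=0010
1: ✓ SUBGT  r5←0x8f
2: · SUBLT
3: · MOVLT
4: ✓ CMP  NZCV=1000
5: ✓ MOVCC  r2←0x2f
6: · SUBEQ

EXEC = [1,5]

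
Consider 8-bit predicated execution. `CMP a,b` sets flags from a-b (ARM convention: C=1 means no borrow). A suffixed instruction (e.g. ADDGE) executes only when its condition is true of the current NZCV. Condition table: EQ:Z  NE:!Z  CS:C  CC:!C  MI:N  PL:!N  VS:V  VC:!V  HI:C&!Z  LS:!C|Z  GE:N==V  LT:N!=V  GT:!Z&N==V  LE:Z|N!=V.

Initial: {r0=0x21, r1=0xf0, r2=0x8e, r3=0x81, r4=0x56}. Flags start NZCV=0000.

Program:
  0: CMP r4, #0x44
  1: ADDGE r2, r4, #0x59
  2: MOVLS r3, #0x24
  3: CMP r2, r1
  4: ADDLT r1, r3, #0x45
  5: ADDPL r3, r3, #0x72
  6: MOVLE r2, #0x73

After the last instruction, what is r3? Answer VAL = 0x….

[0] flags=0010 → (cmp)
[1] flags=0010 GE?T → r2=0xaf
[2] flags=0010 LS?F → skip
[3] flags=1000 → (cmp)
[4] flags=1000 LT?T → r1=0xc6
[5] flags=1000 PL?F → skip
[6] flags=1000 LE?T → r2=0x73

VAL = 0x81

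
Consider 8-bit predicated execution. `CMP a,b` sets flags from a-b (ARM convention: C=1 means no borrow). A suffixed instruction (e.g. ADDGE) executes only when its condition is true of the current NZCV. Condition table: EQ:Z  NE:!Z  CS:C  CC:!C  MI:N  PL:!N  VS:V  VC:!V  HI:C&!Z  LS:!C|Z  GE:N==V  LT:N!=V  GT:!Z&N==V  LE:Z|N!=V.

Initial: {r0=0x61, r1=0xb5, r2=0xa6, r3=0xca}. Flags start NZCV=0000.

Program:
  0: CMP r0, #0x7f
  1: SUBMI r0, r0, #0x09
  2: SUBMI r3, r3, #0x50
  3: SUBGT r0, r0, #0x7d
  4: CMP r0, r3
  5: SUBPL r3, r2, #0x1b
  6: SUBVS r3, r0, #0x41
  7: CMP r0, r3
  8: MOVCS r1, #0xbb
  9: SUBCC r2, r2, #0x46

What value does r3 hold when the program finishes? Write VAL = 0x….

VAL = 0x7a

[0] flags=1000 → (cmp)
[1] flags=1000 MI?T → r0=0x58
[2] flags=1000 MI?T → r3=0x7a
[3] flags=1000 GT?F → skip
[4] flags=1000 → (cmp)
[5] flags=1000 PL?F → skip
[6] flags=1000 VS?F → skip
[7] flags=1000 → (cmp)
[8] flags=1000 CS?F → skip
[9] flags=1000 CC?T → r2=0x60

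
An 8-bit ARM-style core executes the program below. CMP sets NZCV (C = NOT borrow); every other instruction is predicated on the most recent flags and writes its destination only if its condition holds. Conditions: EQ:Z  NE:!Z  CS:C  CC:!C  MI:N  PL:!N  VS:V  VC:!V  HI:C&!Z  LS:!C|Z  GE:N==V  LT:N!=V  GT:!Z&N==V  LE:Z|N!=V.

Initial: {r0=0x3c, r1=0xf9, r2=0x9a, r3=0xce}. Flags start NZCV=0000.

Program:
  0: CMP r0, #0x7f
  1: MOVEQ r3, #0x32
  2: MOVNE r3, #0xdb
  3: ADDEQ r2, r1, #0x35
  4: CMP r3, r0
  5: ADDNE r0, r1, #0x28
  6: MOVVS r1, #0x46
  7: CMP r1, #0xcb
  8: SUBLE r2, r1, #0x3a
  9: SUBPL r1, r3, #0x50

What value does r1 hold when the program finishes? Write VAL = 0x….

0: ✓ CMP  NZCV=1000
1: · MOVEQ
2: ✓ MOVNE  r3←0xdb
3: · ADDEQ
4: ✓ CMP  NZCV=1010
5: ✓ ADDNE  r0←0x21
6: · MOVVS
7: ✓ CMP  NZCV=0010
8: · SUBLE
9: ✓ SUBPL  r1←0x8b

VAL = 0x8b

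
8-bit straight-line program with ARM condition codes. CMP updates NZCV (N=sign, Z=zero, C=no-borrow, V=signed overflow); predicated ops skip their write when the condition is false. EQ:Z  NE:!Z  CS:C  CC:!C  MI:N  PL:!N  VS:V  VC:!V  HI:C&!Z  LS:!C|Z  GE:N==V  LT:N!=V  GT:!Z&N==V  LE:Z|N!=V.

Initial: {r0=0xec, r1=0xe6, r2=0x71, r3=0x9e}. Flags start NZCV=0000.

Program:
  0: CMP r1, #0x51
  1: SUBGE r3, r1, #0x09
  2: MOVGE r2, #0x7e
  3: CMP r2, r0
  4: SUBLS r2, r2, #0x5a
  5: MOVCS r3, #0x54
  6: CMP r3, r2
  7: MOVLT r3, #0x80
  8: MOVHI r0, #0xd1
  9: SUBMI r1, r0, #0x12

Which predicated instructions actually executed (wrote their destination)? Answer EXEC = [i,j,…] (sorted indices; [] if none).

0: ✓ CMP  NZCV=1010
1: · SUBGE
2: · MOVGE
3: ✓ CMP  NZCV=1001
4: ✓ SUBLS  r2←0x17
5: · MOVCS
6: ✓ CMP  NZCV=1010
7: ✓ MOVLT  r3←0x80
8: ✓ MOVHI  r0←0xd1
9: ✓ SUBMI  r1←0xbf

EXEC = [4,7,8,9]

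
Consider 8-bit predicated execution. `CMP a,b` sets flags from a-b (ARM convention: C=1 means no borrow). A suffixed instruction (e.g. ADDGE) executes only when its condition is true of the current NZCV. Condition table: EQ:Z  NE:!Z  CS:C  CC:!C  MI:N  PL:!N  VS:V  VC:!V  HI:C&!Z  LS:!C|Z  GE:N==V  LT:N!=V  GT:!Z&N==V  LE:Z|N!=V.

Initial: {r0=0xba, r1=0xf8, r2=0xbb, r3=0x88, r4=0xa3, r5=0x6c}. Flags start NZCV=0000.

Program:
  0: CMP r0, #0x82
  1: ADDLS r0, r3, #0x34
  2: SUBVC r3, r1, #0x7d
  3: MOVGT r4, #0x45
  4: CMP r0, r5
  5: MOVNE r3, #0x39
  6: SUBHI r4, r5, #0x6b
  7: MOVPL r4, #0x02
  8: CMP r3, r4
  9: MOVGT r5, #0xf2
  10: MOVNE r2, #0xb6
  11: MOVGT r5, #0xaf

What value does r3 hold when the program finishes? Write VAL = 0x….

[0] flags=0010 → (cmp)
[1] flags=0010 LS?F → skip
[2] flags=0010 VC?T → r3=0x7b
[3] flags=0010 GT?T → r4=0x45
[4] flags=0011 → (cmp)
[5] flags=0011 NE?T → r3=0x39
[6] flags=0011 HI?T → r4=0x01
[7] flags=0011 PL?T → r4=0x02
[8] flags=0010 → (cmp)
[9] flags=0010 GT?T → r5=0xf2
[10] flags=0010 NE?T → r2=0xb6
[11] flags=0010 GT?T → r5=0xaf

VAL = 0x39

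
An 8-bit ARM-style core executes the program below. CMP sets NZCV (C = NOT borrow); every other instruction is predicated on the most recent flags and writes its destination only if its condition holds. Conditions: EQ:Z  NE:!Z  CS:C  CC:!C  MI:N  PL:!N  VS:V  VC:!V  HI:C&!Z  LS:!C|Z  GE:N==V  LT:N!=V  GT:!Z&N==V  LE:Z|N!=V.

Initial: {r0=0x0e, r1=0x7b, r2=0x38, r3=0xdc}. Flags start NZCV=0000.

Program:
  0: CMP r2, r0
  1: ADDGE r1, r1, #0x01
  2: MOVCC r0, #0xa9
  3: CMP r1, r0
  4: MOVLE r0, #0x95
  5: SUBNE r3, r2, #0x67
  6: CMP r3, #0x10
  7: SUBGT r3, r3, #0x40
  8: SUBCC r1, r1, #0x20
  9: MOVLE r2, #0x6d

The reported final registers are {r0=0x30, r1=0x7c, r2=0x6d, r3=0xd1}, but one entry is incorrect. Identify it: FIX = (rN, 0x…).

FIX = (r0, 0x0e)

0: ✓ CMP  NZCV=0010
1: ✓ ADDGE  r1←0x7c
2: · MOVCC
3: ✓ CMP  NZCV=0010
4: · MOVLE
5: ✓ SUBNE  r3←0xd1
6: ✓ CMP  NZCV=1010
7: · SUBGT
8: · SUBCC
9: ✓ MOVLE  r2←0x6d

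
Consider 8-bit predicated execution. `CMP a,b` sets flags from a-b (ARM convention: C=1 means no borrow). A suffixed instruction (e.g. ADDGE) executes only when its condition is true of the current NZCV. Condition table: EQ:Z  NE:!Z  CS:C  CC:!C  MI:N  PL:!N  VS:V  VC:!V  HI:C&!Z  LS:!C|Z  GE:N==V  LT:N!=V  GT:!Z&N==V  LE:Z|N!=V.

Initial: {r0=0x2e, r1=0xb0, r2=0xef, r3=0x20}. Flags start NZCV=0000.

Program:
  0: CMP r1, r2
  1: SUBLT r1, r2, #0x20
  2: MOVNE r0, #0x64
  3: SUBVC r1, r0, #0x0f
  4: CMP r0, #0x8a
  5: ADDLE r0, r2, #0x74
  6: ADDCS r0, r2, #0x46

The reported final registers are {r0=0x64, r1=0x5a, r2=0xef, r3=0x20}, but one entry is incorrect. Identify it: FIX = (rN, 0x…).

[0] flags=1000 → (cmp)
[1] flags=1000 LT?T → r1=0xcf
[2] flags=1000 NE?T → r0=0x64
[3] flags=1000 VC?T → r1=0x55
[4] flags=1001 → (cmp)
[5] flags=1001 LE?F → skip
[6] flags=1001 CS?F → skip

FIX = (r1, 0x55)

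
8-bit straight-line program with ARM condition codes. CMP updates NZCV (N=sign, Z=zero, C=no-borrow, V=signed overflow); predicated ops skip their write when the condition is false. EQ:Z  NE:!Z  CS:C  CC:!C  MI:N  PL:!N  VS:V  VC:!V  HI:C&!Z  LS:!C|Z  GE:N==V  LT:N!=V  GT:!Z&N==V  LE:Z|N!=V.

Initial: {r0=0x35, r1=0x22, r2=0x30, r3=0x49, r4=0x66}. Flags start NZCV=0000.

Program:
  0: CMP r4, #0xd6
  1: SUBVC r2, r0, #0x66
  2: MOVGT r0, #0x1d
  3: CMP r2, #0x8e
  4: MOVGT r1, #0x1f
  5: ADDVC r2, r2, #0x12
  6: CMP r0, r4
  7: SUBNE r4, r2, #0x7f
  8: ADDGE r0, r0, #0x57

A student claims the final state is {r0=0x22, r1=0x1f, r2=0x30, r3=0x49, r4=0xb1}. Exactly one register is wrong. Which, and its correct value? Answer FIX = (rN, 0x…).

FIX = (r0, 0x1d)

[0] flags=1001 → (cmp)
[1] flags=1001 VC?F → skip
[2] flags=1001 GT?T → r0=0x1d
[3] flags=1001 → (cmp)
[4] flags=1001 GT?T → r1=0x1f
[5] flags=1001 VC?F → skip
[6] flags=1000 → (cmp)
[7] flags=1000 NE?T → r4=0xb1
[8] flags=1000 GE?F → skip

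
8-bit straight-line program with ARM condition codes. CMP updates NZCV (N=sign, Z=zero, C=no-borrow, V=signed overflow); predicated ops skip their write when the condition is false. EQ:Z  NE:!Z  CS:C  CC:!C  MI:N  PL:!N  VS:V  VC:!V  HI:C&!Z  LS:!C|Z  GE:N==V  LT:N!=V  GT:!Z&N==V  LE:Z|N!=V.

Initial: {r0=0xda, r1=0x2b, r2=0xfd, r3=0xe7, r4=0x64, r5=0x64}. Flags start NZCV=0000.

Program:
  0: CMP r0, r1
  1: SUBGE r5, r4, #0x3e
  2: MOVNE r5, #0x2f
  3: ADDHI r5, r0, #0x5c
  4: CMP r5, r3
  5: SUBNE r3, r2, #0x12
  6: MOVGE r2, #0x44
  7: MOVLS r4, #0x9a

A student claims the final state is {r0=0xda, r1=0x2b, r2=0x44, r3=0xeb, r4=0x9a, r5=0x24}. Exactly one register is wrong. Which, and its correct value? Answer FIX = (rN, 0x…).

FIX = (r5, 0x36)

0: ✓ CMP  NZCV=1010
1: · SUBGE
2: ✓ MOVNE  r5←0x2f
3: ✓ ADDHI  r5←0x36
4: ✓ CMP  NZCV=0000
5: ✓ SUBNE  r3←0xeb
6: ✓ MOVGE  r2←0x44
7: ✓ MOVLS  r4←0x9a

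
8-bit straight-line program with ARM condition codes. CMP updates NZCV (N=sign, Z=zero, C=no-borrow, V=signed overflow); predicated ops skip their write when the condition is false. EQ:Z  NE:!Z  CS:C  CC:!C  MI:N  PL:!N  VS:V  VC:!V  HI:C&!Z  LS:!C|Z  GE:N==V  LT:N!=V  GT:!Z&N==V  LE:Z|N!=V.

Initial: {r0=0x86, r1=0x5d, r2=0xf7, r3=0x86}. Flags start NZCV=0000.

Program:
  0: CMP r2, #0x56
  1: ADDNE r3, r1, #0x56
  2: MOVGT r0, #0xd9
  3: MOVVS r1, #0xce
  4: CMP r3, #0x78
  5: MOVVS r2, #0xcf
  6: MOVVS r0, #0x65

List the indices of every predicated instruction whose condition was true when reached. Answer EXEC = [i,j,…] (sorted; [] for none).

EXEC = [1,5,6]

0: ✓ CMP  NZCV=1010
1: ✓ ADDNE  r3←0xb3
2: · MOVGT
3: · MOVVS
4: ✓ CMP  NZCV=0011
5: ✓ MOVVS  r2←0xcf
6: ✓ MOVVS  r0←0x65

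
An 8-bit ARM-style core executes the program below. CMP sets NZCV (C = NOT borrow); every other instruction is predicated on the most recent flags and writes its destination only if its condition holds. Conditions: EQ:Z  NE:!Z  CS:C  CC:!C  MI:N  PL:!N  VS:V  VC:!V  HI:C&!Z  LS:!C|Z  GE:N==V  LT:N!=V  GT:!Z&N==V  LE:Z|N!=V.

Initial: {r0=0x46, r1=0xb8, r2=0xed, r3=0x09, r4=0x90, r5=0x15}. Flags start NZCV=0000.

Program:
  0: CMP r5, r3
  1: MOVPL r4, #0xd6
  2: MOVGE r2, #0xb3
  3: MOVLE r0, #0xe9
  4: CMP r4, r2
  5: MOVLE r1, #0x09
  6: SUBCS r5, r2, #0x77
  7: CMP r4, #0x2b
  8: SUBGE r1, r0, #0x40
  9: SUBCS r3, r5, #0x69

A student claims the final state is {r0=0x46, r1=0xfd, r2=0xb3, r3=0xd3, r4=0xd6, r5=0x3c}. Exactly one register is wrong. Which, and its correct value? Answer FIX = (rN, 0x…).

FIX = (r1, 0xb8)

[0] flags=0010 → (cmp)
[1] flags=0010 PL?T → r4=0xd6
[2] flags=0010 GE?T → r2=0xb3
[3] flags=0010 LE?F → skip
[4] flags=0010 → (cmp)
[5] flags=0010 LE?F → skip
[6] flags=0010 CS?T → r5=0x3c
[7] flags=1010 → (cmp)
[8] flags=1010 GE?F → skip
[9] flags=1010 CS?T → r3=0xd3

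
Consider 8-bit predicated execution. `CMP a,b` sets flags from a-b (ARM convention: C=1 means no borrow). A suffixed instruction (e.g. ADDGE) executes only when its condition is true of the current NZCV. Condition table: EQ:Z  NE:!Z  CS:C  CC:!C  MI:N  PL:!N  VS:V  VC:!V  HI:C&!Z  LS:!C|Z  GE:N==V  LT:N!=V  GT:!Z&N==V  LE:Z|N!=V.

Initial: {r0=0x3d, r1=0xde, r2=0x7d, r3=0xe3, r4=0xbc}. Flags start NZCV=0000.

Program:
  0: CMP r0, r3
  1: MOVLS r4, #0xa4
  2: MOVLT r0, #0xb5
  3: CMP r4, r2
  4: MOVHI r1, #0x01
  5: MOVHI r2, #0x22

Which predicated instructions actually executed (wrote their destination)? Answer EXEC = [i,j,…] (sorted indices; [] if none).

0: ✓ CMP  NZCV=0000
1: ✓ MOVLS  r4←0xa4
2: · MOVLT
3: ✓ CMP  NZCV=0011
4: ✓ MOVHI  r1←0x01
5: ✓ MOVHI  r2←0x22

EXEC = [1,4,5]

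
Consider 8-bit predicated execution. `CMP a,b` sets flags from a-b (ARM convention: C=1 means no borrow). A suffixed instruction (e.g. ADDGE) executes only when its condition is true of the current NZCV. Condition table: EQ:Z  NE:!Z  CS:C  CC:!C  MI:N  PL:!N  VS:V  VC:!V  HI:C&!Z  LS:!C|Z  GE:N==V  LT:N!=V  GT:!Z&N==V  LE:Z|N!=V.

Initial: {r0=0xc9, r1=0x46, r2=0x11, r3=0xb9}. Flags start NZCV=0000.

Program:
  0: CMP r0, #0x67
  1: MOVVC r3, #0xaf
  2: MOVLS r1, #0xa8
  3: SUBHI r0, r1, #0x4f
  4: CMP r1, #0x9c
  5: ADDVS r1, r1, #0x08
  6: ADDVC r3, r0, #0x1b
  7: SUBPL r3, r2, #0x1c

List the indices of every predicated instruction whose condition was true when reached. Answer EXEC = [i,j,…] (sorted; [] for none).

[0] flags=0011 → (cmp)
[1] flags=0011 VC?F → skip
[2] flags=0011 LS?F → skip
[3] flags=0011 HI?T → r0=0xf7
[4] flags=1001 → (cmp)
[5] flags=1001 VS?T → r1=0x4e
[6] flags=1001 VC?F → skip
[7] flags=1001 PL?F → skip

EXEC = [3,5]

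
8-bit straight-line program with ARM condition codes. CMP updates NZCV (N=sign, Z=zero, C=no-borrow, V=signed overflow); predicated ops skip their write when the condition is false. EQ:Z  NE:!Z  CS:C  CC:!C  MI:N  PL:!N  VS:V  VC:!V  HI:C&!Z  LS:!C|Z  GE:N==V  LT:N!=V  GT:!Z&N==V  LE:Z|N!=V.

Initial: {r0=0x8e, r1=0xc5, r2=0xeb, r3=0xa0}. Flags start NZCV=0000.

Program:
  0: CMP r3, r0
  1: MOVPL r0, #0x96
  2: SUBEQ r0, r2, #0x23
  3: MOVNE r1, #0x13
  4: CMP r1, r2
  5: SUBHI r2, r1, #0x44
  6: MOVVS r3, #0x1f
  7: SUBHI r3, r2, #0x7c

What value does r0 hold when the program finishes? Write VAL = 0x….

VAL = 0x96

[0] flags=0010 → (cmp)
[1] flags=0010 PL?T → r0=0x96
[2] flags=0010 EQ?F → skip
[3] flags=0010 NE?T → r1=0x13
[4] flags=0000 → (cmp)
[5] flags=0000 HI?F → skip
[6] flags=0000 VS?F → skip
[7] flags=0000 HI?F → skip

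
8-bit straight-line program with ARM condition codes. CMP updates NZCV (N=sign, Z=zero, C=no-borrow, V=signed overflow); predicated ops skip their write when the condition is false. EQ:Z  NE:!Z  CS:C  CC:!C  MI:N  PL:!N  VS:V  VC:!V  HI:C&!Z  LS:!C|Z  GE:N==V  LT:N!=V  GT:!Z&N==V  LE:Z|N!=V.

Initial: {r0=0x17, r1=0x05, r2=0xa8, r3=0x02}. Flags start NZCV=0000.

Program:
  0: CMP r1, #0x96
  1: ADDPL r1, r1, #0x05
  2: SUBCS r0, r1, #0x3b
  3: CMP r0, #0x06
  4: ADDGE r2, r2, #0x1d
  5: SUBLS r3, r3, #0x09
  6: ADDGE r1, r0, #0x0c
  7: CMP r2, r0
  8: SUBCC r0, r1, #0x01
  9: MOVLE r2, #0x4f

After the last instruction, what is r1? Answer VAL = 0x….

VAL = 0x23

[0] flags=0000 → (cmp)
[1] flags=0000 PL?T → r1=0x0a
[2] flags=0000 CS?F → skip
[3] flags=0010 → (cmp)
[4] flags=0010 GE?T → r2=0xc5
[5] flags=0010 LS?F → skip
[6] flags=0010 GE?T → r1=0x23
[7] flags=1010 → (cmp)
[8] flags=1010 CC?F → skip
[9] flags=1010 LE?T → r2=0x4f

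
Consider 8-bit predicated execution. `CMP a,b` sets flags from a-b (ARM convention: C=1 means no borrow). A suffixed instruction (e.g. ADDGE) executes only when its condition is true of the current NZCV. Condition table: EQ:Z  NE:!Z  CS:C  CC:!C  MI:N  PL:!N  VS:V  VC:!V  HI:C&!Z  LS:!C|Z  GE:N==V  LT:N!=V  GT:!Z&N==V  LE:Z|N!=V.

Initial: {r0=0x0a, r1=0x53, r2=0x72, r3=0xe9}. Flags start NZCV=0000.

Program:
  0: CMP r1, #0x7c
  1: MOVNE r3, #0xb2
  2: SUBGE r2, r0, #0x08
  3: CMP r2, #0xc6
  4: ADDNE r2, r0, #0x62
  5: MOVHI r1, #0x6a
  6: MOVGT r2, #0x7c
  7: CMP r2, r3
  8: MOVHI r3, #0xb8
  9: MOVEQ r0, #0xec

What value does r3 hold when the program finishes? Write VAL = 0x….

VAL = 0xb2

[0] flags=1000 → (cmp)
[1] flags=1000 NE?T → r3=0xb2
[2] flags=1000 GE?F → skip
[3] flags=1001 → (cmp)
[4] flags=1001 NE?T → r2=0x6c
[5] flags=1001 HI?F → skip
[6] flags=1001 GT?T → r2=0x7c
[7] flags=1001 → (cmp)
[8] flags=1001 HI?F → skip
[9] flags=1001 EQ?F → skip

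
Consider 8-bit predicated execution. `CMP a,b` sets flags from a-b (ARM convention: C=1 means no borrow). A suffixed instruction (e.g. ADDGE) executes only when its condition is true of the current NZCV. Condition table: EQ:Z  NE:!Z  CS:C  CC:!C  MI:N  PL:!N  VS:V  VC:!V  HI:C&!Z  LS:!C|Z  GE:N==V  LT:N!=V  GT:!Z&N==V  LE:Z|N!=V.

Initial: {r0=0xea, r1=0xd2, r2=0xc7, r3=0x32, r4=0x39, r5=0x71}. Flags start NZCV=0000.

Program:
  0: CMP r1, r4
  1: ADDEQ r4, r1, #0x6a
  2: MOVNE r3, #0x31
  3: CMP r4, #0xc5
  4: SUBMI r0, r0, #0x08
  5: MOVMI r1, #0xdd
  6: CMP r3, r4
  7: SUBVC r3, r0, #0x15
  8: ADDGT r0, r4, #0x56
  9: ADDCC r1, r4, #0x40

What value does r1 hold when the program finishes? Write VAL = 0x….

VAL = 0x79

[0] flags=1010 → (cmp)
[1] flags=1010 EQ?F → skip
[2] flags=1010 NE?T → r3=0x31
[3] flags=0000 → (cmp)
[4] flags=0000 MI?F → skip
[5] flags=0000 MI?F → skip
[6] flags=1000 → (cmp)
[7] flags=1000 VC?T → r3=0xd5
[8] flags=1000 GT?F → skip
[9] flags=1000 CC?T → r1=0x79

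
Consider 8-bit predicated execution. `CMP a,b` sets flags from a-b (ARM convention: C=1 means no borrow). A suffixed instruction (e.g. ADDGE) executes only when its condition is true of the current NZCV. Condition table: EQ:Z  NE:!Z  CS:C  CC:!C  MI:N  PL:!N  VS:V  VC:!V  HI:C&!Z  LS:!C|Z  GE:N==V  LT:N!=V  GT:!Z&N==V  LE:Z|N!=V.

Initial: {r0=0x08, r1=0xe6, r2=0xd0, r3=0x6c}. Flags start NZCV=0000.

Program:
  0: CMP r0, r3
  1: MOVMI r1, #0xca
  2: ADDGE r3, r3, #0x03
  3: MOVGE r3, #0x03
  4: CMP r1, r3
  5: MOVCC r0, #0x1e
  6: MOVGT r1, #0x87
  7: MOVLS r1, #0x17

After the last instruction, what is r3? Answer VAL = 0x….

0: ✓ CMP  NZCV=1000
1: ✓ MOVMI  r1←0xca
2: · ADDGE
3: · MOVGE
4: ✓ CMP  NZCV=0011
5: · MOVCC
6: · MOVGT
7: · MOVLS

VAL = 0x6c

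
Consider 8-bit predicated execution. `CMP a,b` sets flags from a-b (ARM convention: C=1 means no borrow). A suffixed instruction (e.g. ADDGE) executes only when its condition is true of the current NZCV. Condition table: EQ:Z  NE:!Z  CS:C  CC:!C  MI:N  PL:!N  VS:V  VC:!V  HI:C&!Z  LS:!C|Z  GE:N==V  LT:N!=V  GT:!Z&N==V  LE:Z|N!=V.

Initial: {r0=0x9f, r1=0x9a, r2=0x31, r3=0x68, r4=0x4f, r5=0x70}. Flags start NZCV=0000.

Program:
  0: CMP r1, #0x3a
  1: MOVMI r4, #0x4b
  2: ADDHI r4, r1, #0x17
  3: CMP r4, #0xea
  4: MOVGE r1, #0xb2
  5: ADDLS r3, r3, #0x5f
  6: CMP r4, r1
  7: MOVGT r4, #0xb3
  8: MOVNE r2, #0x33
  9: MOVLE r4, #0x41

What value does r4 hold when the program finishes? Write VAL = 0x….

0: ✓ CMP  NZCV=0011
1: · MOVMI
2: ✓ ADDHI  r4←0xb1
3: ✓ CMP  NZCV=1000
4: · MOVGE
5: ✓ ADDLS  r3←0xc7
6: ✓ CMP  NZCV=0010
7: ✓ MOVGT  r4←0xb3
8: ✓ MOVNE  r2←0x33
9: · MOVLE

VAL = 0xb3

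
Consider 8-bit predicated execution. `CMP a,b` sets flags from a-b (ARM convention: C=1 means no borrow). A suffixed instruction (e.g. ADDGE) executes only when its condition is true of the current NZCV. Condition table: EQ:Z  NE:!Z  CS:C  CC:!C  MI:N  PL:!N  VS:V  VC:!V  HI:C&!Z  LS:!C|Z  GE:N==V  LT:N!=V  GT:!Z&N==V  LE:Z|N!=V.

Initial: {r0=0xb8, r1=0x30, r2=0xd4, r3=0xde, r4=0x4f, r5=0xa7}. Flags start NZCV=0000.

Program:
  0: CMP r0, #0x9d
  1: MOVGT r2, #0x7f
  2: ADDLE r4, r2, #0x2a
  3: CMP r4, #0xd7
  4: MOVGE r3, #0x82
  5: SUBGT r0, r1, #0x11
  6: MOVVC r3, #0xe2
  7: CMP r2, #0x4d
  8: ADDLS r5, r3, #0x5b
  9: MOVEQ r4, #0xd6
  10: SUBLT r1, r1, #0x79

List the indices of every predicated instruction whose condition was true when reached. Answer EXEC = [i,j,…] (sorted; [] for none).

0: ✓ CMP  NZCV=0010
1: ✓ MOVGT  r2←0x7f
2: · ADDLE
3: ✓ CMP  NZCV=0000
4: ✓ MOVGE  r3←0x82
5: ✓ SUBGT  r0←0x1f
6: ✓ MOVVC  r3←0xe2
7: ✓ CMP  NZCV=0010
8: · ADDLS
9: · MOVEQ
10: · SUBLT

EXEC = [1,4,5,6]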